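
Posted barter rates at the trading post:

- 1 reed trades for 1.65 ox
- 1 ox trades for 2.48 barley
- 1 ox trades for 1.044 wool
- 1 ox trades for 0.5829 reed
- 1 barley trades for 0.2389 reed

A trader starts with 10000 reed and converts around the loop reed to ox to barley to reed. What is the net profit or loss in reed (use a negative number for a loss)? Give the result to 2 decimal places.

10000 reed × 1.65 = 16500 ox
16500 ox × 2.48 = 40920 barley
40920 barley × 0.2389 = 9775.788 reed
Net change: 9775.788 − 10000 = -224.212 reed

-224.21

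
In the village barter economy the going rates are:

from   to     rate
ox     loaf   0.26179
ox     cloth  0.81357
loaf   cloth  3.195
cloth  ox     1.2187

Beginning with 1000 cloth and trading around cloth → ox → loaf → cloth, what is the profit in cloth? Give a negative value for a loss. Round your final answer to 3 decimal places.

1000 cloth × 1.2187 = 1218.7 ox
1218.7 ox × 0.26179 = 319.043473 loaf
319.043473 loaf × 3.195 = 1019.343896235 cloth
Net change: 1019.343896235 − 1000 = 19.343896235 cloth

19.344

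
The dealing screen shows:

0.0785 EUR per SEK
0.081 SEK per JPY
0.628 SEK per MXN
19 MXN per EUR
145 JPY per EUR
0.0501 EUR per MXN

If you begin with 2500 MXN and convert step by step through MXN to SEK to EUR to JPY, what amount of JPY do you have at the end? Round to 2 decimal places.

17870.53

2500 MXN × 0.628 = 1570 SEK
1570 SEK × 0.0785 = 123.245 EUR
123.245 EUR × 145 = 17870.525 JPY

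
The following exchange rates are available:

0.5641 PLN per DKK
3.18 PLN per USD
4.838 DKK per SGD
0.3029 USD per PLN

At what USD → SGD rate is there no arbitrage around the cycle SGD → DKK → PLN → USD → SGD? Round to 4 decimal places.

Known legs of the cycle: 4.838 × 0.5641 × 0.3029 = 0.82664917582
For no arbitrage the full-cycle product must be 1, so the missing rate is 1 / 0.82664917582 ≈ 1.209703.

1.2097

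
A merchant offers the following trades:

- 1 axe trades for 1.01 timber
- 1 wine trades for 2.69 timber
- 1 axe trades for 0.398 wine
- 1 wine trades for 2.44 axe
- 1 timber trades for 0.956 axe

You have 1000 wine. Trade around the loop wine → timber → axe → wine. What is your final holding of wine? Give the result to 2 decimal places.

1000 wine × 2.69 = 2690 timber
2690 timber × 0.956 = 2571.64 axe
2571.64 axe × 0.398 = 1023.51272 wine

1023.51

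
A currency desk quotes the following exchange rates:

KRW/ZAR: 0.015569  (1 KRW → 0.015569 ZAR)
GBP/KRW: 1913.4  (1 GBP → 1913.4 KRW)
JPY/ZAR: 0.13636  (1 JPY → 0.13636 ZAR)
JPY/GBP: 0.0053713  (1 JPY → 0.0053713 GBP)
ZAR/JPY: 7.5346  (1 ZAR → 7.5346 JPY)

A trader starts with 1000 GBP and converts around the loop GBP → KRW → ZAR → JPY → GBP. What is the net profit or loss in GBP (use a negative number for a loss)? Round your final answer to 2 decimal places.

1000 GBP × 1913.4 = 1913400 KRW
1913400 KRW × 0.015569 = 29789.7246 ZAR
29789.7246 ZAR × 7.5346 = 224453.65897116 JPY
224453.65897116 JPY × 0.0053713 = 1205.607938431791708 GBP
Net change: 1205.607938431791708 − 1000 = 205.607938431791708 GBP

205.61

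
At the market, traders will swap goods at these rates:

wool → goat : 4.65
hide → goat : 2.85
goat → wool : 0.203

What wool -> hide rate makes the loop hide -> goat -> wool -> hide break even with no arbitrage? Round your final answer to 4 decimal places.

Known legs of the cycle: 2.85 × 0.203 = 0.57855
For no arbitrage the full-cycle product must be 1, so the missing rate is 1 / 0.57855 ≈ 1.728459.

1.7285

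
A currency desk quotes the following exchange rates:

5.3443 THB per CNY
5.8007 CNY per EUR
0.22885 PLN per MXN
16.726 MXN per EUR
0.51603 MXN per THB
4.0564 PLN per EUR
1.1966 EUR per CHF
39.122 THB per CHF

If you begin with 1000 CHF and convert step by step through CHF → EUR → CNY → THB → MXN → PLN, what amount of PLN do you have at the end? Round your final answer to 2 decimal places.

1000 CHF × 1.1966 = 1196.6 EUR
1196.6 EUR × 5.8007 = 6941.11762 CNY
6941.11762 CNY × 5.3443 = 37095.414896566 THB
37095.414896566 THB × 0.51603 = 19142.34694907495298 MXN
19142.34694907495298 MXN × 0.22885 = 4380.726099295802989473 PLN

4380.73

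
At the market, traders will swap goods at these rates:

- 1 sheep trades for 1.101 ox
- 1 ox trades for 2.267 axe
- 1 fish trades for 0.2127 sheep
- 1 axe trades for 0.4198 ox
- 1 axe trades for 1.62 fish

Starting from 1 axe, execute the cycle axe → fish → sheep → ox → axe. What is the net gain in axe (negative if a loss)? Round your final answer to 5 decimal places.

-0.13995

1 axe × 1.62 = 1.62 fish
1.62 fish × 0.2127 = 0.344574 sheep
0.344574 sheep × 1.101 = 0.379375974 ox
0.379375974 ox × 2.267 = 0.860045333058 axe
Net change: 0.860045333058 − 1 = -0.139954666942 axe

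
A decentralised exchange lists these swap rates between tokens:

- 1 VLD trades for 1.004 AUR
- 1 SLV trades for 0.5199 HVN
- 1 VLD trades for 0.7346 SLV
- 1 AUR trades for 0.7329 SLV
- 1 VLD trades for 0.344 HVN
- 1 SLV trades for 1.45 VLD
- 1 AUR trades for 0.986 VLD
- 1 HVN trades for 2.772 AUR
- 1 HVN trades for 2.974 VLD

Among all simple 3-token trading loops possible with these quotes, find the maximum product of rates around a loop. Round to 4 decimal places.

1.1358

VLD→SLV→HVN→VLD: 0.7346 × 0.5199 × 2.974 = 1.13583
VLD→AUR→SLV→VLD: 1.004 × 0.7329 × 1.45 = 1.06696
AUR→SLV→HVN→AUR: 0.7329 × 0.5199 × 2.772 = 1.05623
VLD→HVN→AUR→VLD: 0.344 × 2.772 × 0.986 = 0.94022
Maximum is VLD→SLV→HVN→VLD at 1.1358; arbitrage exists.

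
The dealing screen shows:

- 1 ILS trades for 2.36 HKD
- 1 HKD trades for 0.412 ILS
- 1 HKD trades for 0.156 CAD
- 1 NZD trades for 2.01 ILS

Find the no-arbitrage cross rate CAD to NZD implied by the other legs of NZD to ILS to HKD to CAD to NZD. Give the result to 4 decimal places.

1.3513

Known legs of the cycle: 2.01 × 2.36 × 0.156 = 0.7400016
For no arbitrage the full-cycle product must be 1, so the missing rate is 1 / 0.7400016 ≈ 1.351348.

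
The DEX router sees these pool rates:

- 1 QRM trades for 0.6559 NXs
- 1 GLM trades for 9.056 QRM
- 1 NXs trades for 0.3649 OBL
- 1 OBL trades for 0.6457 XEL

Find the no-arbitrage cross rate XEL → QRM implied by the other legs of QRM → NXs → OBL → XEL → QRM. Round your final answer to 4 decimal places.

Known legs of the cycle: 0.6559 × 0.3649 × 0.6457 = 0.154540488487
For no arbitrage the full-cycle product must be 1, so the missing rate is 1 / 0.154540488487 ≈ 6.470796.

6.4708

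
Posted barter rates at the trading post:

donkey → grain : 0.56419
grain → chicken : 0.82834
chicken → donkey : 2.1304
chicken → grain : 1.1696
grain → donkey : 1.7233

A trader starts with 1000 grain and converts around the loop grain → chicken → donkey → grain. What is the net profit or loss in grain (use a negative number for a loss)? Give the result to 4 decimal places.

1000 grain × 0.82834 = 828.34 chicken
828.34 chicken × 2.1304 = 1764.695536 donkey
1764.695536 donkey × 0.56419 = 995.62357445584 grain
Net change: 995.62357445584 − 1000 = -4.37642554416 grain

-4.3764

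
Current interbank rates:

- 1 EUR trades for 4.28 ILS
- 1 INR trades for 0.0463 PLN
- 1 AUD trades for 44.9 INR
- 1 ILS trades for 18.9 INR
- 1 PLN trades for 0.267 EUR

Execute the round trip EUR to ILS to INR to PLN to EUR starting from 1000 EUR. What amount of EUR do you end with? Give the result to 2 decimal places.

1000 EUR × 4.28 = 4280 ILS
4280 ILS × 18.9 = 80892 INR
80892 INR × 0.0463 = 3745.2996 PLN
3745.2996 PLN × 0.267 = 999.9949932 EUR

999.99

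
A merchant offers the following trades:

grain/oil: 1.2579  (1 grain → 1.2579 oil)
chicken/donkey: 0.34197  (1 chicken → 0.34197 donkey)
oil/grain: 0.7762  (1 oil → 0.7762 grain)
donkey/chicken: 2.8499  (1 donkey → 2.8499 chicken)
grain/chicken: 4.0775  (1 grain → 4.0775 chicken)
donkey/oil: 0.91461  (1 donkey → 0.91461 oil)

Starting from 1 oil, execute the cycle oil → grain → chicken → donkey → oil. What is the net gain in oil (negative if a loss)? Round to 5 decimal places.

-0.01010

1 oil × 0.7762 = 0.7762 grain
0.7762 grain × 4.0775 = 3.1649555 chicken
3.1649555 chicken × 0.34197 = 1.082319832335 donkey
1.082319832335 donkey × 0.91461 = 0.98990054185191435 oil
Net change: 0.98990054185191435 − 1 = -0.01009945814808565 oil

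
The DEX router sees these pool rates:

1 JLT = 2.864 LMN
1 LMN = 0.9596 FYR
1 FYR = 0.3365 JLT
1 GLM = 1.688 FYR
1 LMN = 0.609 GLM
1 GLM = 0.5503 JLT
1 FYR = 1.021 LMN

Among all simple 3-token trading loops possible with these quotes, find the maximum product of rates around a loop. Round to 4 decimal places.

FYR→LMN→GLM→FYR: 1.021 × 0.609 × 1.688 = 1.04958
JLT→LMN→GLM→JLT: 2.864 × 0.609 × 0.5503 = 0.95982
FYR→JLT→LMN→FYR: 0.3365 × 2.864 × 0.9596 = 0.92480
Maximum is FYR→LMN→GLM→FYR at 1.0496; arbitrage exists.

1.0496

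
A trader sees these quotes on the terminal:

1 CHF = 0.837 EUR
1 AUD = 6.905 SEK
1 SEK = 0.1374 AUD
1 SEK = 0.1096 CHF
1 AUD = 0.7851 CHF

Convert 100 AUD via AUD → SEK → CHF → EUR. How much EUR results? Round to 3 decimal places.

100 AUD × 6.905 = 690.5 SEK
690.5 SEK × 0.1096 = 75.6788 CHF
75.6788 CHF × 0.837 = 63.3431556 EUR

63.343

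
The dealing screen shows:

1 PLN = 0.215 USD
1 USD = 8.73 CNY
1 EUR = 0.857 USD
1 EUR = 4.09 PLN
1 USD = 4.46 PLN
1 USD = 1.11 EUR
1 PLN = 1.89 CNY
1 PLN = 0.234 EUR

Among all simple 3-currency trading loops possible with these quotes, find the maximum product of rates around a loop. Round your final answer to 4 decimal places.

0.9761

USD→EUR→PLN→USD: 1.11 × 4.09 × 0.215 = 0.97608
USD→PLN→EUR→USD: 4.46 × 0.234 × 0.857 = 0.89440
Maximum is USD→EUR→PLN→USD at 0.9761; no arbitrage — every cycle loses value.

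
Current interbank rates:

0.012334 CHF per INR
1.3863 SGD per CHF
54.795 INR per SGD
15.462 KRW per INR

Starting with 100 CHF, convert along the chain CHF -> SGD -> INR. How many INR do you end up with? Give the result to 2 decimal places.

100 CHF × 1.3863 = 138.63 SGD
138.63 SGD × 54.795 = 7596.23085 INR

7596.23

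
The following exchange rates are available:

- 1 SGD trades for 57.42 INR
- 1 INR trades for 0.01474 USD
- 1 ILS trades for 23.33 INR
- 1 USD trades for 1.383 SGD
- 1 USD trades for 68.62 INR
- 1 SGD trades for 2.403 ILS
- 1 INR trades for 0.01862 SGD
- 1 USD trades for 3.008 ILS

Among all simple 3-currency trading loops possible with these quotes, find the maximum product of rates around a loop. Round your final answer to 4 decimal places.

1.1705

SGD→INR→USD→SGD: 57.42 × 0.01474 × 1.383 = 1.17053
SGD→ILS→INR→SGD: 2.403 × 23.33 × 0.01862 = 1.04387
INR→USD→ILS→INR: 0.01474 × 3.008 × 23.33 = 1.03440
Maximum is SGD→INR→USD→SGD at 1.1705; arbitrage exists.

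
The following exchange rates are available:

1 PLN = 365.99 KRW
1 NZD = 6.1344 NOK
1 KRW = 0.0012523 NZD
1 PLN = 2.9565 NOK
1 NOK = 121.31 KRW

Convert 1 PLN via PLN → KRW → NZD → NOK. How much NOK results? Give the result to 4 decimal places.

1 PLN × 365.99 = 365.99 KRW
365.99 KRW × 0.0012523 = 0.458329277 NZD
0.458329277 NZD × 6.1344 = 2.8115751168288 NOK

2.8116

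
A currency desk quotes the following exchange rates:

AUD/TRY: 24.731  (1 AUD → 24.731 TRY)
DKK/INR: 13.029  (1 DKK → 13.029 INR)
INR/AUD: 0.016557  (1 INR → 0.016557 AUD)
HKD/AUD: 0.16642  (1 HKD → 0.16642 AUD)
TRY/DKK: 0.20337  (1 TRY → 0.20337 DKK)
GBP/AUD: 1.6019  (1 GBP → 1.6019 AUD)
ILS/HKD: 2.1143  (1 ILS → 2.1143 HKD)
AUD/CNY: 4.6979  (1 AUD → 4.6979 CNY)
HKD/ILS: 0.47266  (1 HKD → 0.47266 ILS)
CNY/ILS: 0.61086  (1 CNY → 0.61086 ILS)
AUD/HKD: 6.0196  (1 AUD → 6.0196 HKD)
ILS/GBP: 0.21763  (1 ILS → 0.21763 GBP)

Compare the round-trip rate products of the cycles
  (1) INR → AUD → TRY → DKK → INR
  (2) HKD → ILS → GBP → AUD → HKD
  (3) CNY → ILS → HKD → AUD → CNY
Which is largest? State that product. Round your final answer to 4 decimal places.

(1) 0.016557 × 24.731 × 0.20337 × 13.029 = 1.08498
(2) 0.47266 × 0.21763 × 1.6019 × 6.0196 = 0.99191
(3) 0.61086 × 2.1143 × 0.16642 × 4.6979 = 1.00976
Highest is cycle (1) at 1.0850 (>1, arbitrage).

1.0850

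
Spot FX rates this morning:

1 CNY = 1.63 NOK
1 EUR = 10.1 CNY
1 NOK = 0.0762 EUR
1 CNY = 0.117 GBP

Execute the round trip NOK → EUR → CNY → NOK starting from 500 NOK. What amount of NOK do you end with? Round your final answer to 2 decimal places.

627.24

500 NOK × 0.0762 = 38.1 EUR
38.1 EUR × 10.1 = 384.81 CNY
384.81 CNY × 1.63 = 627.2403 NOK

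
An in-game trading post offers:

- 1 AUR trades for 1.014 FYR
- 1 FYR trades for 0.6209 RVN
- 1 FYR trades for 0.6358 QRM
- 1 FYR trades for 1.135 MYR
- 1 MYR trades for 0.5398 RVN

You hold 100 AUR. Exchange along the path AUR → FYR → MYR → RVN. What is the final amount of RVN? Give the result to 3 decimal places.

62.125

100 AUR × 1.014 = 101.4 FYR
101.4 FYR × 1.135 = 115.089 MYR
115.089 MYR × 0.5398 = 62.1250422 RVN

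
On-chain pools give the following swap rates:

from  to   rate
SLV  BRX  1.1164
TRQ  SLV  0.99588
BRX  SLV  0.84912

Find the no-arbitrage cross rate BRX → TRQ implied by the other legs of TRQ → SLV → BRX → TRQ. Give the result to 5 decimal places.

Known legs of the cycle: 0.99588 × 1.1164 = 1.111800432
For no arbitrage the full-cycle product must be 1, so the missing rate is 1 / 1.111800432 ≈ 0.8994420.

0.89944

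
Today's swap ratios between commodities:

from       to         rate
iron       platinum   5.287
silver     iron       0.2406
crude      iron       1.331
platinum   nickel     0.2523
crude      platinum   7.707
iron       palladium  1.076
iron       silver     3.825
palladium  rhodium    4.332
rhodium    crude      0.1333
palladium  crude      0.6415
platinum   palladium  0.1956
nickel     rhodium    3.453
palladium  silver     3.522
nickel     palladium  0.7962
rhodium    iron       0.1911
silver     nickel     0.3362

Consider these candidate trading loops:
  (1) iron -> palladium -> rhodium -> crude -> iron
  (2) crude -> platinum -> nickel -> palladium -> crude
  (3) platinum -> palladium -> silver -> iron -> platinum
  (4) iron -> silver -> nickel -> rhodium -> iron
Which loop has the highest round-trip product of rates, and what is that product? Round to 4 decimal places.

(1) 1.076 × 4.332 × 0.1333 × 1.331 = 0.82701
(2) 7.707 × 0.2523 × 0.7962 × 0.6415 = 0.99317
(3) 0.1956 × 3.522 × 0.2406 × 5.287 = 0.87632
(4) 3.825 × 0.3362 × 3.453 × 0.1911 = 0.84857
Highest is cycle (2) at 0.9932 (≤1, no arbitrage).

0.9932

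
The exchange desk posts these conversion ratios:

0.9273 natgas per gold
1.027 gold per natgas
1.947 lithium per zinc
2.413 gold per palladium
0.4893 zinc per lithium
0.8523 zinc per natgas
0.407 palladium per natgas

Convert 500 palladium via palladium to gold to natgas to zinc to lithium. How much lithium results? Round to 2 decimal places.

1856.55

500 palladium × 2.413 = 1206.5 gold
1206.5 gold × 0.9273 = 1118.78745 natgas
1118.78745 natgas × 0.8523 = 953.542543635 zinc
953.542543635 zinc × 1.947 = 1856.547332457345 lithium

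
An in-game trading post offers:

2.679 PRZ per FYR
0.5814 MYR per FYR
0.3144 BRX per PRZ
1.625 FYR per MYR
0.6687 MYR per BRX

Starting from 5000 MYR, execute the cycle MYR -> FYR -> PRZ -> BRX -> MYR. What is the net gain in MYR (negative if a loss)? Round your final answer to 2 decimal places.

5000 MYR × 1.625 = 8125 FYR
8125 FYR × 2.679 = 21766.875 PRZ
21766.875 PRZ × 0.3144 = 6843.5055 BRX
6843.5055 BRX × 0.6687 = 4576.25212785 MYR
Net change: 4576.25212785 − 5000 = -423.74787215 MYR

-423.75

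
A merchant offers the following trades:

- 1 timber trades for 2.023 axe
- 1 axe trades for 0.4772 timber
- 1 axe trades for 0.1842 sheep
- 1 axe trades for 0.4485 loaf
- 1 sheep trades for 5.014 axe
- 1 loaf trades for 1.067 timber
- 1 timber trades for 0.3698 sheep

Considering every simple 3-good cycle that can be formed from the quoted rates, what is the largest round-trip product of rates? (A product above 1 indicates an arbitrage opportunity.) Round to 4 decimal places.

0.9681

axe→loaf→timber→axe: 0.4485 × 1.067 × 2.023 = 0.96811
axe→timber→sheep→axe: 0.4772 × 0.3698 × 5.014 = 0.88481
Maximum is axe→loaf→timber→axe at 0.9681; no arbitrage — every cycle loses value.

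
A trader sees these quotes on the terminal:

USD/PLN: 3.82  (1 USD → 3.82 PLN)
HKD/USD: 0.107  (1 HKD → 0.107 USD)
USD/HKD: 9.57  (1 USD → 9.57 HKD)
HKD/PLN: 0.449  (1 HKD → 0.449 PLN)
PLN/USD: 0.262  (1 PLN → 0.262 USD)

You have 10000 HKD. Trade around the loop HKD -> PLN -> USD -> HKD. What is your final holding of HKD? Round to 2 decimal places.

10000 HKD × 0.449 = 4490 PLN
4490 PLN × 0.262 = 1176.38 USD
1176.38 USD × 9.57 = 11257.9566 HKD

11257.96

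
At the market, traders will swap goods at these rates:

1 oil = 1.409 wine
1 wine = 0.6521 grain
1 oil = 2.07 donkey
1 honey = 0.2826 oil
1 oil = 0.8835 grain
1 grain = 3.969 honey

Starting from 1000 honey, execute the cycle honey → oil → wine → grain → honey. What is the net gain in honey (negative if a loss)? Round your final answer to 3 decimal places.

30.572

1000 honey × 0.2826 = 282.6 oil
282.6 oil × 1.409 = 398.1834 wine
398.1834 wine × 0.6521 = 259.65539514 grain
259.65539514 grain × 3.969 = 1030.57226331066 honey
Net change: 1030.57226331066 − 1000 = 30.57226331066 honey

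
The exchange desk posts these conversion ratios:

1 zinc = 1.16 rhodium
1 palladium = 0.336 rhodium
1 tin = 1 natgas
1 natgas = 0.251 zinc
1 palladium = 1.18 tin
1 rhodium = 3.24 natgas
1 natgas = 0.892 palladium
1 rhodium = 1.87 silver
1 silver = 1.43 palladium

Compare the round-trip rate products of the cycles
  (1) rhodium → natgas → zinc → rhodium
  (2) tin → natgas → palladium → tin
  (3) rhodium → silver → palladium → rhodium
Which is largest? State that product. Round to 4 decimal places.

(1) 3.24 × 0.251 × 1.16 = 0.94336
(2) 1 × 0.892 × 1.18 = 1.05256
(3) 1.87 × 1.43 × 0.336 = 0.89850
Highest is cycle (2) at 1.0526 (>1, arbitrage).

1.0526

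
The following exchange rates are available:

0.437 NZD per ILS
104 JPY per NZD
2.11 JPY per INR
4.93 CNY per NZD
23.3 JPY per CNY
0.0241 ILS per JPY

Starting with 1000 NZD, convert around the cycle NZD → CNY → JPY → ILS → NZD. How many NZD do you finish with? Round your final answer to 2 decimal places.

1000 NZD × 4.93 = 4930 CNY
4930 CNY × 23.3 = 114869 JPY
114869 JPY × 0.0241 = 2768.3429 ILS
2768.3429 ILS × 0.437 = 1209.7658473 NZD

1209.77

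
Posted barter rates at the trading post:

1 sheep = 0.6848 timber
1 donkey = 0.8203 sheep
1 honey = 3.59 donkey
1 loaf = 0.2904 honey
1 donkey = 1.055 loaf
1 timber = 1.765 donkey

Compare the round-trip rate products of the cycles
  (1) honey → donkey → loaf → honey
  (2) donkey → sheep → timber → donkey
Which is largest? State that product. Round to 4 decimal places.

(1) 3.59 × 1.055 × 0.2904 = 1.09988
(2) 0.8203 × 0.6848 × 1.765 = 0.99147
Highest is cycle (1) at 1.0999 (>1, arbitrage).

1.0999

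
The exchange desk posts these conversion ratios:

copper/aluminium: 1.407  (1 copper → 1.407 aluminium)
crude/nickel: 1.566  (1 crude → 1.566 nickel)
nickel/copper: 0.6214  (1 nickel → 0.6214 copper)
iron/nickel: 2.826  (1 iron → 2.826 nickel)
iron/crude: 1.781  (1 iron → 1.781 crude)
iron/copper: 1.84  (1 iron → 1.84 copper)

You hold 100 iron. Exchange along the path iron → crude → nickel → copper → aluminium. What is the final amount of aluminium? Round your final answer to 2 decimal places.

243.85

100 iron × 1.781 = 178.1 crude
178.1 crude × 1.566 = 278.9046 nickel
278.9046 nickel × 0.6214 = 173.31131844 copper
173.31131844 copper × 1.407 = 243.84902504508 aluminium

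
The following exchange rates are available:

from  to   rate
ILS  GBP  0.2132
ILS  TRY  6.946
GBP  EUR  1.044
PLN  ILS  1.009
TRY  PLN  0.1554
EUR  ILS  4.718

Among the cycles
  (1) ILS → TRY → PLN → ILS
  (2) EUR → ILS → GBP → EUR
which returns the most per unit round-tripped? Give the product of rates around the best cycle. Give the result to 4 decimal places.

1.0891

(1) 6.946 × 0.1554 × 1.009 = 1.08912
(2) 4.718 × 0.2132 × 1.044 = 1.05014
Highest is cycle (1) at 1.0891 (>1, arbitrage).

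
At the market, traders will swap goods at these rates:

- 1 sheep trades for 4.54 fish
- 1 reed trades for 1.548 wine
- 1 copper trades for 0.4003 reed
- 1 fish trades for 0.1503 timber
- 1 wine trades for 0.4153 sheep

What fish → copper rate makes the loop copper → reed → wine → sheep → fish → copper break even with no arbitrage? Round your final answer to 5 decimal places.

Known legs of the cycle: 0.4003 × 1.548 × 0.4153 × 4.54 = 1.1683536789528
For no arbitrage the full-cycle product must be 1, so the missing rate is 1 / 1.1683536789528 ≈ 0.8559052.

0.85591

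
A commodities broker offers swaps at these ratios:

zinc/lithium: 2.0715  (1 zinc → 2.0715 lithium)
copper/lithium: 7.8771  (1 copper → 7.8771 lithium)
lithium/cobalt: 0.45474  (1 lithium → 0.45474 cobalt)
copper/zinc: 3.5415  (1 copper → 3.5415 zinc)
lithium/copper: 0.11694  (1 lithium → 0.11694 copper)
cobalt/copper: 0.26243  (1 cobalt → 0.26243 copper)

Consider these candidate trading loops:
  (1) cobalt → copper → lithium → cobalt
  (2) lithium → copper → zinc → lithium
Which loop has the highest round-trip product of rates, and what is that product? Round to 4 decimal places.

0.9400

(1) 0.26243 × 7.8771 × 0.45474 = 0.94003
(2) 0.11694 × 3.5415 × 2.0715 = 0.85790
Highest is cycle (1) at 0.9400 (≤1, no arbitrage).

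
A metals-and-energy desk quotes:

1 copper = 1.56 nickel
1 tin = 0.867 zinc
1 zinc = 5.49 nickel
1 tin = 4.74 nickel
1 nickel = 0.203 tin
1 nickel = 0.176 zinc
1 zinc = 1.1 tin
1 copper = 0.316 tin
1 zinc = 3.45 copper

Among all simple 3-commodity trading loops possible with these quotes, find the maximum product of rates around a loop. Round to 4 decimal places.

0.9662

nickel→tin→zinc→nickel: 0.203 × 0.867 × 5.49 = 0.96625
copper→nickel→zinc→copper: 1.56 × 0.176 × 3.45 = 0.94723
copper→tin→zinc→copper: 0.316 × 0.867 × 3.45 = 0.94520
nickel→zinc→tin→nickel: 0.176 × 1.1 × 4.74 = 0.91766
Maximum is nickel→tin→zinc→nickel at 0.9662; no arbitrage — every cycle loses value.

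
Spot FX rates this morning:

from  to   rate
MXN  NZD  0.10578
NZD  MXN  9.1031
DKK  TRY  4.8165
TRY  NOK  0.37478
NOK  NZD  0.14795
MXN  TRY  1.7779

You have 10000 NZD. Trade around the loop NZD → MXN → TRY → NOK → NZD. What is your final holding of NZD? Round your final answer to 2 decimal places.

10000 NZD × 9.1031 = 91031 MXN
91031 MXN × 1.7779 = 161844.0149 TRY
161844.0149 TRY × 0.37478 = 60655.899904222 NOK
60655.899904222 NOK × 0.14795 = 8974.0403908296449 NZD

8974.04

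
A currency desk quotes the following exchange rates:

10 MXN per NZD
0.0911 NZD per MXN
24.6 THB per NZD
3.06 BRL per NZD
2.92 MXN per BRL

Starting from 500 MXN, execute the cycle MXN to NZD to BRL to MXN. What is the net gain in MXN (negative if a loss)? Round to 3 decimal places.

-93.002

500 MXN × 0.0911 = 45.55 NZD
45.55 NZD × 3.06 = 139.383 BRL
139.383 BRL × 2.92 = 406.99836 MXN
Net change: 406.99836 − 500 = -93.00164 MXN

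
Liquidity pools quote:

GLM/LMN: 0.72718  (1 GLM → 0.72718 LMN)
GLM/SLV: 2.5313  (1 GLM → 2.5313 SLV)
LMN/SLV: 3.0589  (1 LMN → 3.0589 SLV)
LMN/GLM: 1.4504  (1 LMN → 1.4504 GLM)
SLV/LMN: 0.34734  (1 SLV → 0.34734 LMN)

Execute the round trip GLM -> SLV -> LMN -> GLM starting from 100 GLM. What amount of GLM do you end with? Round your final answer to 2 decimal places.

100 GLM × 2.5313 = 253.13 SLV
253.13 SLV × 0.34734 = 87.9221742 LMN
87.9221742 LMN × 1.4504 = 127.52232145968 GLM

127.52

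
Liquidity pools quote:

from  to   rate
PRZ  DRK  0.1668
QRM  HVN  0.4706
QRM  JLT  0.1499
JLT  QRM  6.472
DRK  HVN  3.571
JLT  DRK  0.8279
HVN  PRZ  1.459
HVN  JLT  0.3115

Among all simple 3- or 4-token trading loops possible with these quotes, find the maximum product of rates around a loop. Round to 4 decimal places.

JLT→QRM→HVN→JLT: 6.472 × 0.4706 × 0.3115 = 0.94874
JLT→DRK→HVN→JLT: 0.8279 × 3.571 × 0.3115 = 0.92093
PRZ→DRK→HVN→PRZ: 0.1668 × 3.571 × 1.459 = 0.86904
Maximum is JLT→QRM→HVN→JLT at 0.9487; no arbitrage — every cycle loses value.

0.9487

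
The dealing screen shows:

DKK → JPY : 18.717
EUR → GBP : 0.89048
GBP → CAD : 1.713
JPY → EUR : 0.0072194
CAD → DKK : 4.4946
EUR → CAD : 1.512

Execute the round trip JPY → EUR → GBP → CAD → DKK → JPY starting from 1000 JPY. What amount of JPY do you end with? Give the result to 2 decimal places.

1000 JPY × 0.0072194 = 7.2194 EUR
7.2194 EUR × 0.89048 = 6.428731312 GBP
6.428731312 GBP × 1.713 = 11.012416737456 CAD
11.012416737456 CAD × 4.4946 = 49.4964082681697376 DKK
49.4964082681697376 DKK × 18.717 = 926.4242735553329786592 JPY

926.42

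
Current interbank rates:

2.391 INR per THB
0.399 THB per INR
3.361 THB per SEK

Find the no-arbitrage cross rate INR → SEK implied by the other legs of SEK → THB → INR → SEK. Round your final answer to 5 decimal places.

0.12444

Known legs of the cycle: 3.361 × 2.391 = 8.036151
For no arbitrage the full-cycle product must be 1, so the missing rate is 1 / 8.036151 ≈ 0.1244377.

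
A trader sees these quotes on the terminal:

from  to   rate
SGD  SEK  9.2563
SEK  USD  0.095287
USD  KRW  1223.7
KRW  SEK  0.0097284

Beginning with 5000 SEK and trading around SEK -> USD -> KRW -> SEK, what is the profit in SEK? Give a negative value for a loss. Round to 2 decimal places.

671.79

5000 SEK × 0.095287 = 476.435 USD
476.435 USD × 1223.7 = 583013.5095 KRW
583013.5095 KRW × 0.0097284 = 5671.7886258198 SEK
Net change: 5671.7886258198 − 5000 = 671.7886258198 SEK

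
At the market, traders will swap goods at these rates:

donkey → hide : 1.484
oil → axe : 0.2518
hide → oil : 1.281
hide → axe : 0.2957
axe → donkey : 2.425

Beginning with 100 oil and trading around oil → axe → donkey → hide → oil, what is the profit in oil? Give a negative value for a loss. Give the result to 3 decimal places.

100 oil × 0.2518 = 25.18 axe
25.18 axe × 2.425 = 61.0615 donkey
61.0615 donkey × 1.484 = 90.615266 hide
90.615266 hide × 1.281 = 116.078155746 oil
Net change: 116.078155746 − 100 = 16.078155746 oil

16.078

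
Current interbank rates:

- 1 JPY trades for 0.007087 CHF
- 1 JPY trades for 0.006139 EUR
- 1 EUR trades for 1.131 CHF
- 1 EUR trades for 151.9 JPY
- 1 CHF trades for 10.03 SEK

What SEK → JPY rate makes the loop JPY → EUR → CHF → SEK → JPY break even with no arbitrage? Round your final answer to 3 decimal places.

14.359

Known legs of the cycle: 0.006139 × 1.131 × 10.03 = 0.06964038627
For no arbitrage the full-cycle product must be 1, so the missing rate is 1 / 0.06964038627 ≈ 14.35948.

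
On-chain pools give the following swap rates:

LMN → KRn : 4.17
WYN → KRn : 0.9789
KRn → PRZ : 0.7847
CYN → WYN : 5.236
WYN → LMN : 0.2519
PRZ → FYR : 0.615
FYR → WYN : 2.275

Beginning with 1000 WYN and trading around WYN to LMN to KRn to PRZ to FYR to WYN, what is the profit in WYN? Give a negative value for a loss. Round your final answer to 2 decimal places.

153.25

1000 WYN × 0.2519 = 251.9 LMN
251.9 LMN × 4.17 = 1050.423 KRn
1050.423 KRn × 0.7847 = 824.2669281 PRZ
824.2669281 PRZ × 0.615 = 506.9241607815 FYR
506.9241607815 FYR × 2.275 = 1153.2524657779125 WYN
Net change: 1153.2524657779125 − 1000 = 153.2524657779125 WYN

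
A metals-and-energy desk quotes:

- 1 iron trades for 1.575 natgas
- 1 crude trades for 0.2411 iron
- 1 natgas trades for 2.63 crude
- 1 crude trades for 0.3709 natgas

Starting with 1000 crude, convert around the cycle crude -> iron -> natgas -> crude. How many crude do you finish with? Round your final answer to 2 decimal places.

998.70

1000 crude × 0.2411 = 241.1 iron
241.1 iron × 1.575 = 379.7325 natgas
379.7325 natgas × 2.63 = 998.696475 crude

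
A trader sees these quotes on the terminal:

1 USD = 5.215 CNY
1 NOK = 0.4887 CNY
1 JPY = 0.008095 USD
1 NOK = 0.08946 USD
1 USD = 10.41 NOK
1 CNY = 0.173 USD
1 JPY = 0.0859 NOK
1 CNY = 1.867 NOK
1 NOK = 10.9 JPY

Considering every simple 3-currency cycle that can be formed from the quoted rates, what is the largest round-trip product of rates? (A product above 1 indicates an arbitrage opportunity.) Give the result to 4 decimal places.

0.9185

JPY→USD→NOK→JPY: 0.008095 × 10.41 × 10.9 = 0.91853
CNY→USD→NOK→CNY: 0.173 × 10.41 × 0.4887 = 0.88011
CNY→NOK→USD→CNY: 1.867 × 0.08946 × 5.215 = 0.87102
Maximum is JPY→USD→NOK→JPY at 0.9185; no arbitrage — every cycle loses value.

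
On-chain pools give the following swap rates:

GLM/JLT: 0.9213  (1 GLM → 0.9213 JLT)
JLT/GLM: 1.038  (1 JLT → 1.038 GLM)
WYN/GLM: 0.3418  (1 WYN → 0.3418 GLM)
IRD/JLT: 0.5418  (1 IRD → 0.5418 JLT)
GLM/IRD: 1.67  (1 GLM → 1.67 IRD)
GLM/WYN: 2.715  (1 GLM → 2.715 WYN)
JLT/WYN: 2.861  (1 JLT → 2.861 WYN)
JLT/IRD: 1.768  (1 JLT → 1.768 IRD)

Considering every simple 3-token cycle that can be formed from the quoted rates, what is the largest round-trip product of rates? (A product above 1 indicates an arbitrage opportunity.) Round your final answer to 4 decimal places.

0.9392

GLM→IRD→JLT→GLM: 1.67 × 0.5418 × 1.038 = 0.93919
GLM→JLT→WYN→GLM: 0.9213 × 2.861 × 0.3418 = 0.90093
Maximum is GLM→IRD→JLT→GLM at 0.9392; no arbitrage — every cycle loses value.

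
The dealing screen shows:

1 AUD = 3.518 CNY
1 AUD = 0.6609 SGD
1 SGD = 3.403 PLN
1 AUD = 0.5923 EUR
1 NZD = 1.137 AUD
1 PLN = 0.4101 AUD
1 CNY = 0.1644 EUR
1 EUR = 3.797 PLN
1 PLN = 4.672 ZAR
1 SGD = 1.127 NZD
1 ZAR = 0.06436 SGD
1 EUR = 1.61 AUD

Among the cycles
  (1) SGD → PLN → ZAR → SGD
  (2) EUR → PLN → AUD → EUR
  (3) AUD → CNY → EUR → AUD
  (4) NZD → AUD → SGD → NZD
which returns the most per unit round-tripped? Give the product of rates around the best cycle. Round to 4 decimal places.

1.0232

(1) 3.403 × 4.672 × 0.06436 = 1.02325
(2) 3.797 × 0.4101 × 0.5923 = 0.92230
(3) 3.518 × 0.1644 × 1.61 = 0.93116
(4) 1.137 × 0.6609 × 1.127 = 0.84688
Highest is cycle (1) at 1.0232 (>1, arbitrage).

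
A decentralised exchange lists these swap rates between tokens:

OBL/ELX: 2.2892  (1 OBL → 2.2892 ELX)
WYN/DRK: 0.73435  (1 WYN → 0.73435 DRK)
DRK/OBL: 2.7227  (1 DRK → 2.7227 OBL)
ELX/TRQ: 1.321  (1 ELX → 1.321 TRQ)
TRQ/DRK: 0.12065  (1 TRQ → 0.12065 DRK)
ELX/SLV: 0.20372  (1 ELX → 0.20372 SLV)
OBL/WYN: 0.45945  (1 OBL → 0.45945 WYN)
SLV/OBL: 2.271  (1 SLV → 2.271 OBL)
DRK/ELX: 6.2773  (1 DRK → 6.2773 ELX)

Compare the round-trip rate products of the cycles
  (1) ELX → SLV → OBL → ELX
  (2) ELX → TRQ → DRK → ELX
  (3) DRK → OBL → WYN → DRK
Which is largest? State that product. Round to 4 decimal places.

(1) 0.20372 × 2.271 × 2.2892 = 1.05909
(2) 1.321 × 0.12065 × 6.2773 = 1.00047
(3) 2.7227 × 0.45945 × 0.73435 = 0.91863
Highest is cycle (1) at 1.0591 (>1, arbitrage).

1.0591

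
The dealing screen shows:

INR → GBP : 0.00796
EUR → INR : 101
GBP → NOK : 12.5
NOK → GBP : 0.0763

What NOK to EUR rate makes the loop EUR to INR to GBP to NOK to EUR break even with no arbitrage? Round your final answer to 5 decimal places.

0.09951

Known legs of the cycle: 101 × 0.00796 × 12.5 = 10.0495
For no arbitrage the full-cycle product must be 1, so the missing rate is 1 / 10.0495 ≈ 0.0995074.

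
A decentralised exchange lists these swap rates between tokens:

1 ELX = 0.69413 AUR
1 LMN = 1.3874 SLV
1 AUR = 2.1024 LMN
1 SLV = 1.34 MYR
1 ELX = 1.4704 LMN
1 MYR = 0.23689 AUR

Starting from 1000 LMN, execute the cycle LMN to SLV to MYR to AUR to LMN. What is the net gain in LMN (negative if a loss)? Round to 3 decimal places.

-74.090

1000 LMN × 1.3874 = 1387.4 SLV
1387.4 SLV × 1.34 = 1859.116 MYR
1859.116 MYR × 0.23689 = 440.40598924 AUR
440.40598924 AUR × 2.1024 = 925.909551778176 LMN
Net change: 925.909551778176 − 1000 = -74.090448221824 LMN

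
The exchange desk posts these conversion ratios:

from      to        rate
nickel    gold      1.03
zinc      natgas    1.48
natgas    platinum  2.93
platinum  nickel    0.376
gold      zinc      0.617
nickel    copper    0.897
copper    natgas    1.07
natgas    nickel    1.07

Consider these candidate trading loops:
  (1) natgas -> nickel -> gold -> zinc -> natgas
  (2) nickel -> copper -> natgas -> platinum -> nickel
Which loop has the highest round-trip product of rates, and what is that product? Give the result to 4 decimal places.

1.0574

(1) 1.07 × 1.03 × 0.617 × 1.48 = 1.00639
(2) 0.897 × 1.07 × 2.93 × 0.376 = 1.05738
Highest is cycle (2) at 1.0574 (>1, arbitrage).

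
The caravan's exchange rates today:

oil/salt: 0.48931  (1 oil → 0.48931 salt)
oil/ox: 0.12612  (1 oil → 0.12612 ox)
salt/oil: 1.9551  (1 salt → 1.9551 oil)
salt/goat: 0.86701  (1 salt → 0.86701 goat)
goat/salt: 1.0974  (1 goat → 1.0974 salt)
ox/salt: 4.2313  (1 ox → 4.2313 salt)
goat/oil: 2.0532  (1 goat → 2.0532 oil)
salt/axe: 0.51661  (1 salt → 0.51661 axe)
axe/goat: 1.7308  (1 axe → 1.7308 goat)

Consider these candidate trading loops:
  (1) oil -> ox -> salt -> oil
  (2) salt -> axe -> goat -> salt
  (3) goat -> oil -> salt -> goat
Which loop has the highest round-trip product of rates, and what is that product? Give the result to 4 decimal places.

(1) 0.12612 × 4.2313 × 1.9551 = 1.04334
(2) 0.51661 × 1.7308 × 1.0974 = 0.98124
(3) 2.0532 × 0.48931 × 0.86701 = 0.87104
Highest is cycle (1) at 1.0433 (>1, arbitrage).

1.0433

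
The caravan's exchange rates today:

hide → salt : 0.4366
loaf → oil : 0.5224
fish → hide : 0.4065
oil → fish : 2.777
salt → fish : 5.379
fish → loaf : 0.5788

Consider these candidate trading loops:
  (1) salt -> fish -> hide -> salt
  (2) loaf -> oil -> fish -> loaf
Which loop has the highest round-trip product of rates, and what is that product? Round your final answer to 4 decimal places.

(1) 5.379 × 0.4065 × 0.4366 = 0.95465
(2) 0.5224 × 2.777 × 0.5788 = 0.83967
Highest is cycle (1) at 0.9547 (≤1, no arbitrage).

0.9547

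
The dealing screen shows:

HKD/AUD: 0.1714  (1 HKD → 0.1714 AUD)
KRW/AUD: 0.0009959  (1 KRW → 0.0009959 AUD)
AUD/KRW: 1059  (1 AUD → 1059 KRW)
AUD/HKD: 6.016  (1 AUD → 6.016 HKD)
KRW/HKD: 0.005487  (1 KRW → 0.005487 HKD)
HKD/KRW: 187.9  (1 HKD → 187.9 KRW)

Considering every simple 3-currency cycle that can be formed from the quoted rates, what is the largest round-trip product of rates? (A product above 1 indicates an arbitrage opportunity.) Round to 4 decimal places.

AUD→HKD→KRW→AUD: 6.016 × 187.9 × 0.0009959 = 1.12577
AUD→KRW→HKD→AUD: 1059 × 0.005487 × 0.1714 = 0.99596
Maximum is AUD→HKD→KRW→AUD at 1.1258; arbitrage exists.

1.1258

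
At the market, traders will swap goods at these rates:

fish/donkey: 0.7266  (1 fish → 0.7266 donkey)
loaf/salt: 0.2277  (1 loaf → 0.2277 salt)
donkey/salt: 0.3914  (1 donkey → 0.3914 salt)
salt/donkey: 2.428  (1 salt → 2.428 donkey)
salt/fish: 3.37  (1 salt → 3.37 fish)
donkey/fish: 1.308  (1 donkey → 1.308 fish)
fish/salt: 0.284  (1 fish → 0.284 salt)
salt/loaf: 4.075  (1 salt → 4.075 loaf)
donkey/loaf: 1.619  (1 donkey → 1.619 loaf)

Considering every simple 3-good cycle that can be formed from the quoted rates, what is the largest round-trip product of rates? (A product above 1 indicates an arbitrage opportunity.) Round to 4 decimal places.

salt→fish→donkey→salt: 3.37 × 0.7266 × 0.3914 = 0.95840
salt→donkey→fish→salt: 2.428 × 1.308 × 0.284 = 0.90193
salt→donkey→loaf→salt: 2.428 × 1.619 × 0.2277 = 0.89507
Maximum is salt→fish→donkey→salt at 0.9584; no arbitrage — every cycle loses value.

0.9584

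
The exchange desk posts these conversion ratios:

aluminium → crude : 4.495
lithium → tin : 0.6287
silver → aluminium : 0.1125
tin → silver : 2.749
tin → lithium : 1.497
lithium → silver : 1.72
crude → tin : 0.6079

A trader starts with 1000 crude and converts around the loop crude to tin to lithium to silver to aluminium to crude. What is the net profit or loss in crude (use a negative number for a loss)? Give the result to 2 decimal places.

-208.48

1000 crude × 0.6079 = 607.9 tin
607.9 tin × 1.497 = 910.0263 lithium
910.0263 lithium × 1.72 = 1565.245236 silver
1565.245236 silver × 0.1125 = 176.09008905 aluminium
176.09008905 aluminium × 4.495 = 791.52495027975 crude
Net change: 791.52495027975 − 1000 = -208.47504972025 crude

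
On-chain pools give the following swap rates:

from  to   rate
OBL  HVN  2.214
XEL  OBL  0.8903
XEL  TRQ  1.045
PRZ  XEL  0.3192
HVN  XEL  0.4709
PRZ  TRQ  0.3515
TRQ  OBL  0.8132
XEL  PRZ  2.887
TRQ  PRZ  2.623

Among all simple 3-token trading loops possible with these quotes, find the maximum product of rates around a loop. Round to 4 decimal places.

XEL→OBL→HVN→XEL: 0.8903 × 2.214 × 0.4709 = 0.92820
PRZ→XEL→TRQ→PRZ: 0.3192 × 1.045 × 2.623 = 0.87494
Maximum is XEL→OBL→HVN→XEL at 0.9282; no arbitrage — every cycle loses value.

0.9282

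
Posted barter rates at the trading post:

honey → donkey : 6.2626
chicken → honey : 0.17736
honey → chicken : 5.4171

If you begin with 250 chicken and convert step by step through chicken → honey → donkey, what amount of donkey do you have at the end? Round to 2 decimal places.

277.68

250 chicken × 0.17736 = 44.34 honey
44.34 honey × 6.2626 = 277.683684 donkey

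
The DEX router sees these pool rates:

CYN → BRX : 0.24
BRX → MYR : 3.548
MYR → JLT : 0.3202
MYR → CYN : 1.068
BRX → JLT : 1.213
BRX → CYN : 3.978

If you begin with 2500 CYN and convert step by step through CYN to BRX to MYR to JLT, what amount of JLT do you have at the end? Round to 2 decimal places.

2500 CYN × 0.24 = 600 BRX
600 BRX × 3.548 = 2128.8 MYR
2128.8 MYR × 0.3202 = 681.64176 JLT

681.64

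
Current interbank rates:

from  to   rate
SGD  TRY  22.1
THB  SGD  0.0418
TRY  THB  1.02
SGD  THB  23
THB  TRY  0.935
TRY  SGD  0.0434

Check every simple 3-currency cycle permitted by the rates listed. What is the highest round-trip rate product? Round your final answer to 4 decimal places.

THB→SGD→TRY→THB: 0.0418 × 22.1 × 1.02 = 0.94226
THB→TRY→SGD→THB: 0.935 × 0.0434 × 23 = 0.93332
Maximum is THB→SGD→TRY→THB at 0.9423; no arbitrage — every cycle loses value.

0.9423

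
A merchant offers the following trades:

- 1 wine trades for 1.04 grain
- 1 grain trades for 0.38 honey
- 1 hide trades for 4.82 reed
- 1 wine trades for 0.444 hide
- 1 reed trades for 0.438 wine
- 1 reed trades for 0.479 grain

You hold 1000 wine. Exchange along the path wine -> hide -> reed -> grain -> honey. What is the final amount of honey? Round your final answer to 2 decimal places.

1000 wine × 0.444 = 444 hide
444 hide × 4.82 = 2140.08 reed
2140.08 reed × 0.479 = 1025.09832 grain
1025.09832 grain × 0.38 = 389.5373616 honey

389.54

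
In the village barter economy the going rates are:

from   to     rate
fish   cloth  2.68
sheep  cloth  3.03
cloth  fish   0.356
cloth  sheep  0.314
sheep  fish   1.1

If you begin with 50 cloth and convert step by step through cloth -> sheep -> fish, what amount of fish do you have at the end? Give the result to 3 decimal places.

50 cloth × 0.314 = 15.7 sheep
15.7 sheep × 1.1 = 17.27 fish

17.270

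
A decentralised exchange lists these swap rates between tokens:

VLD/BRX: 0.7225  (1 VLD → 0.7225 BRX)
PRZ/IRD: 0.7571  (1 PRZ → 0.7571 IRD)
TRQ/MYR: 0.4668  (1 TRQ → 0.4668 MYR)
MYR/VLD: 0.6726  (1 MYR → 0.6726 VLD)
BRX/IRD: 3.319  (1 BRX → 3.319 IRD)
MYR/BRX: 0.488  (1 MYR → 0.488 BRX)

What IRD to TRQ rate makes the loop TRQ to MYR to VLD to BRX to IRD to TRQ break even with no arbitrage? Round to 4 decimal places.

1.3282

Known legs of the cycle: 0.4668 × 0.6726 × 0.7225 × 3.319 = 0.7528922283222
For no arbitrage the full-cycle product must be 1, so the missing rate is 1 / 0.7528922283222 ≈ 1.328211.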